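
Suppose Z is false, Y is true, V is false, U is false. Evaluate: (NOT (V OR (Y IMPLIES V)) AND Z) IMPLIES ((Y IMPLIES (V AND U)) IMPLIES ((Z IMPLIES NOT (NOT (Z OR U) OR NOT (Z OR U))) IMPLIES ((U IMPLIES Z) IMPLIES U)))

T

Y IMPLIES V = T IMPLIES F = F
V OR (Y IMPLIES V) = F OR F = F
NOT (V OR (Y IMPLIES V)) = NOT F = T
NOT (V OR (Y IMPLIES V)) AND Z = T AND F = F
V AND U = F AND F = F
Y IMPLIES (V AND U) = T IMPLIES F = F
Z OR U = F OR F = F
NOT (Z OR U) = NOT F = T
Z OR U = F OR F = F
NOT (Z OR U) = NOT F = T
NOT (Z OR U) OR NOT (Z OR U) = T OR T = T
NOT (NOT (Z OR U) OR NOT (Z OR U)) = NOT T = F
Z IMPLIES NOT (NOT (Z OR U) OR NOT (Z OR U)) = F IMPLIES F = T
U IMPLIES Z = F IMPLIES F = T
(U IMPLIES Z) IMPLIES U = T IMPLIES F = F
(Z IMPLIES NOT (NOT (Z OR U) OR NOT (Z OR U))) IMPLIES ((U IMPLIES Z) IMPLIES U) = T IMPLIES F = F
(Y IMPLIES (V AND U)) IMPLIES ((Z IMPLIES NOT (NOT (Z OR U) OR NOT (Z OR U))) IMPLIES ((U IMPLIES Z) IMPLIES U)) = F IMPLIES F = T
(NOT (V OR (Y IMPLIES V)) AND Z) IMPLIES ((Y IMPLIES (V AND U)) IMPLIES ((Z IMPLIES NOT (NOT (Z OR U) OR NOT (Z OR U))) IMPLIES ((U IMPLIES Z) IMPLIES U))) = F IMPLIES T = T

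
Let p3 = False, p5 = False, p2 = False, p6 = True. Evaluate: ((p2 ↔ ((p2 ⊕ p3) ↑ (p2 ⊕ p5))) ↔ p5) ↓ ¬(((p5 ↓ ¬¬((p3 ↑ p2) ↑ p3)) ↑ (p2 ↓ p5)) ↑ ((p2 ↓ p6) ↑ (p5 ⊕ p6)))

p2 ⊕ p3 = False ⊕ False = False
p2 ⊕ p5 = False ⊕ False = False
(p2 ⊕ p3) ↑ (p2 ⊕ p5) = False ↑ False = True
p2 ↔ ((p2 ⊕ p3) ↑ (p2 ⊕ p5)) = False ↔ True = False
(p2 ↔ ((p2 ⊕ p3) ↑ (p2 ⊕ p5))) ↔ p5 = False ↔ False = True
p3 ↑ p2 = False ↑ False = True
(p3 ↑ p2) ↑ p3 = True ↑ False = True
¬((p3 ↑ p2) ↑ p3) = ¬True = False
¬¬((p3 ↑ p2) ↑ p3) = ¬False = True
p5 ↓ ¬¬((p3 ↑ p2) ↑ p3) = False ↓ True = False
p2 ↓ p5 = False ↓ False = True
(p5 ↓ ¬¬((p3 ↑ p2) ↑ p3)) ↑ (p2 ↓ p5) = False ↑ True = True
p2 ↓ p6 = False ↓ True = False
p5 ⊕ p6 = False ⊕ True = True
(p2 ↓ p6) ↑ (p5 ⊕ p6) = False ↑ True = True
((p5 ↓ ¬¬((p3 ↑ p2) ↑ p3)) ↑ (p2 ↓ p5)) ↑ ((p2 ↓ p6) ↑ (p5 ⊕ p6)) = True ↑ True = False
¬(((p5 ↓ ¬¬((p3 ↑ p2) ↑ p3)) ↑ (p2 ↓ p5)) ↑ ((p2 ↓ p6) ↑ (p5 ⊕ p6))) = ¬False = True
((p2 ↔ ((p2 ⊕ p3) ↑ (p2 ⊕ p5))) ↔ p5) ↓ ¬(((p5 ↓ ¬¬((p3 ↑ p2) ↑ p3)) ↑ (p2 ↓ p5)) ↑ ((p2 ↓ p6) ↑ (p5 ⊕ p6))) = True ↓ True = False

False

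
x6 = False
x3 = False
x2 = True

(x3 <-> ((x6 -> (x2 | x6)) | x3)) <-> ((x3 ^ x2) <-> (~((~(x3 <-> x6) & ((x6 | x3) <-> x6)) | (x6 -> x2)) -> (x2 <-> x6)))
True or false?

x2 | x6 = True | False = True
x6 -> (x2 | x6) = False -> True = True
(x6 -> (x2 | x6)) | x3 = True | False = True
x3 <-> ((x6 -> (x2 | x6)) | x3) = False <-> True = False
x3 ^ x2 = False ^ True = True
x3 <-> x6 = False <-> False = True
~(x3 <-> x6) = ~True = False
x6 | x3 = False | False = False
(x6 | x3) <-> x6 = False <-> False = True
~(x3 <-> x6) & ((x6 | x3) <-> x6) = False & True = False
x6 -> x2 = False -> True = True
(~(x3 <-> x6) & ((x6 | x3) <-> x6)) | (x6 -> x2) = False | True = True
~((~(x3 <-> x6) & ((x6 | x3) <-> x6)) | (x6 -> x2)) = ~True = False
x2 <-> x6 = True <-> False = False
~((~(x3 <-> x6) & ((x6 | x3) <-> x6)) | (x6 -> x2)) -> (x2 <-> x6) = False -> False = True
(x3 ^ x2) <-> (~((~(x3 <-> x6) & ((x6 | x3) <-> x6)) | (x6 -> x2)) -> (x2 <-> x6)) = True <-> True = True
(x3 <-> ((x6 -> (x2 | x6)) | x3)) <-> ((x3 ^ x2) <-> (~((~(x3 <-> x6) & ((x6 | x3) <-> x6)) | (x6 -> x2)) -> (x2 <-> x6))) = False <-> True = False

False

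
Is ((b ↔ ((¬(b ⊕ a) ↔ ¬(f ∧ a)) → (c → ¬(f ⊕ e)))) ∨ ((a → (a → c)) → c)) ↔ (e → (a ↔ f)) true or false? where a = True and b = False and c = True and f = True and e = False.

True

b ⊕ a = False ⊕ True = True
¬(b ⊕ a) = ¬True = False
f ∧ a = True ∧ True = True
¬(f ∧ a) = ¬True = False
¬(b ⊕ a) ↔ ¬(f ∧ a) = False ↔ False = True
f ⊕ e = True ⊕ False = True
¬(f ⊕ e) = ¬True = False
c → ¬(f ⊕ e) = True → False = False
(¬(b ⊕ a) ↔ ¬(f ∧ a)) → (c → ¬(f ⊕ e)) = True → False = False
b ↔ ((¬(b ⊕ a) ↔ ¬(f ∧ a)) → (c → ¬(f ⊕ e))) = False ↔ False = True
a → c = True → True = True
a → (a → c) = True → True = True
(a → (a → c)) → c = True → True = True
(b ↔ ((¬(b ⊕ a) ↔ ¬(f ∧ a)) → (c → ¬(f ⊕ e)))) ∨ ((a → (a → c)) → c) = True ∨ True = True
a ↔ f = True ↔ True = True
e → (a ↔ f) = False → True = True
((b ↔ ((¬(b ⊕ a) ↔ ¬(f ∧ a)) → (c → ¬(f ⊕ e)))) ∨ ((a → (a → c)) → c)) ↔ (e → (a ↔ f)) = True ↔ True = True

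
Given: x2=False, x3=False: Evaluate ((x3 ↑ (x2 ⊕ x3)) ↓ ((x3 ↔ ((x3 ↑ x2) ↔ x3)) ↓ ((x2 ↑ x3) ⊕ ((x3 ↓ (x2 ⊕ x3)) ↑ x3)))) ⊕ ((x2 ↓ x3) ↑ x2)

True

Substituting x2=False, x3=False:
x2 ⊕ x3 = False ⊕ False = False
x3 ↑ (x2 ⊕ x3) = False ↑ False = True
x3 ↑ x2 = False ↑ False = True
(x3 ↑ x2) ↔ x3 = True ↔ False = False
x3 ↔ ((x3 ↑ x2) ↔ x3) = False ↔ False = True
x2 ↑ x3 = False ↑ False = True
x2 ⊕ x3 = False ⊕ False = False
x3 ↓ (x2 ⊕ x3) = False ↓ False = True
(x3 ↓ (x2 ⊕ x3)) ↑ x3 = True ↑ False = True
(x2 ↑ x3) ⊕ ((x3 ↓ (x2 ⊕ x3)) ↑ x3) = True ⊕ True = False
(x3 ↔ ((x3 ↑ x2) ↔ x3)) ↓ ((x2 ↑ x3) ⊕ ((x3 ↓ (x2 ⊕ x3)) ↑ x3)) = True ↓ False = False
(x3 ↑ (x2 ⊕ x3)) ↓ ((x3 ↔ ((x3 ↑ x2) ↔ x3)) ↓ ((x2 ↑ x3) ⊕ ((x3 ↓ (x2 ⊕ x3)) ↑ x3))) = True ↓ False = False
x2 ↓ x3 = False ↓ False = True
(x2 ↓ x3) ↑ x2 = True ↑ False = True
((x3 ↑ (x2 ⊕ x3)) ↓ ((x3 ↔ ((x3 ↑ x2) ↔ x3)) ↓ ((x2 ↑ x3) ⊕ ((x3 ↓ (x2 ⊕ x3)) ↑ x3)))) ⊕ ((x2 ↓ x3) ↑ x2) = False ⊕ True = True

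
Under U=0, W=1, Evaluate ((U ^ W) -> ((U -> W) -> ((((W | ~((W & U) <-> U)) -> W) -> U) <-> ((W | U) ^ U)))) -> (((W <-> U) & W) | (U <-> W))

1

U ^ W = 0 ^ 1 = 1
U -> W = 0 -> 1 = 1
W & U = 1 & 0 = 0
(W & U) <-> U = 0 <-> 0 = 1
~((W & U) <-> U) = ~1 = 0
W | ~((W & U) <-> U) = 1 | 0 = 1
(W | ~((W & U) <-> U)) -> W = 1 -> 1 = 1
((W | ~((W & U) <-> U)) -> W) -> U = 1 -> 0 = 0
W | U = 1 | 0 = 1
(W | U) ^ U = 1 ^ 0 = 1
(((W | ~((W & U) <-> U)) -> W) -> U) <-> ((W | U) ^ U) = 0 <-> 1 = 0
(U -> W) -> ((((W | ~((W & U) <-> U)) -> W) -> U) <-> ((W | U) ^ U)) = 1 -> 0 = 0
(U ^ W) -> ((U -> W) -> ((((W | ~((W & U) <-> U)) -> W) -> U) <-> ((W | U) ^ U))) = 1 -> 0 = 0
W <-> U = 1 <-> 0 = 0
(W <-> U) & W = 0 & 1 = 0
U <-> W = 0 <-> 1 = 0
((W <-> U) & W) | (U <-> W) = 0 | 0 = 0
((U ^ W) -> ((U -> W) -> ((((W | ~((W & U) <-> U)) -> W) -> U) <-> ((W | U) ^ U)))) -> (((W <-> U) & W) | (U <-> W)) = 0 -> 0 = 1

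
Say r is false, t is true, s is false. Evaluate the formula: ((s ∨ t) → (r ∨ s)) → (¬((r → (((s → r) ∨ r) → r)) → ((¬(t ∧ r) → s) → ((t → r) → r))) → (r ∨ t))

True

Substituting r=False, t=True, s=False:
s ∨ t = False ∨ True = True
r ∨ s = False ∨ False = False
(s ∨ t) → (r ∨ s) = True → False = False
s → r = False → False = True
(s → r) ∨ r = True ∨ False = True
((s → r) ∨ r) → r = True → False = False
r → (((s → r) ∨ r) → r) = False → False = True
t ∧ r = True ∧ False = False
¬(t ∧ r) = ¬False = True
¬(t ∧ r) → s = True → False = False
t → r = True → False = False
(t → r) → r = False → False = True
(¬(t ∧ r) → s) → ((t → r) → r) = False → True = True
(r → (((s → r) ∨ r) → r)) → ((¬(t ∧ r) → s) → ((t → r) → r)) = True → True = True
¬((r → (((s → r) ∨ r) → r)) → ((¬(t ∧ r) → s) → ((t → r) → r))) = ¬True = False
r ∨ t = False ∨ True = True
¬((r → (((s → r) ∨ r) → r)) → ((¬(t ∧ r) → s) → ((t → r) → r))) → (r ∨ t) = False → True = True
((s ∨ t) → (r ∨ s)) → (¬((r → (((s → r) ∨ r) → r)) → ((¬(t ∧ r) → s) → ((t → r) → r))) → (r ∨ t)) = False → True = True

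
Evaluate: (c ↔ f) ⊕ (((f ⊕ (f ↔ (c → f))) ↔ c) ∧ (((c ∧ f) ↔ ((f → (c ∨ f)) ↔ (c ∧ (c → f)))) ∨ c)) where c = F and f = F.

c ↔ f = F ↔ F = T
c → f = F → F = T
f ↔ (c → f) = F ↔ T = F
f ⊕ (f ↔ (c → f)) = F ⊕ F = F
(f ⊕ (f ↔ (c → f))) ↔ c = F ↔ F = T
c ∧ f = F ∧ F = F
c ∨ f = F ∨ F = F
f → (c ∨ f) = F → F = T
c → f = F → F = T
c ∧ (c → f) = F ∧ T = F
(f → (c ∨ f)) ↔ (c ∧ (c → f)) = T ↔ F = F
(c ∧ f) ↔ ((f → (c ∨ f)) ↔ (c ∧ (c → f))) = F ↔ F = T
((c ∧ f) ↔ ((f → (c ∨ f)) ↔ (c ∧ (c → f)))) ∨ c = T ∨ F = T
((f ⊕ (f ↔ (c → f))) ↔ c) ∧ (((c ∧ f) ↔ ((f → (c ∨ f)) ↔ (c ∧ (c → f)))) ∨ c) = T ∧ T = T
(c ↔ f) ⊕ (((f ⊕ (f ↔ (c → f))) ↔ c) ∧ (((c ∧ f) ↔ ((f → (c ∨ f)) ↔ (c ∧ (c → f)))) ∨ c)) = T ⊕ T = F

F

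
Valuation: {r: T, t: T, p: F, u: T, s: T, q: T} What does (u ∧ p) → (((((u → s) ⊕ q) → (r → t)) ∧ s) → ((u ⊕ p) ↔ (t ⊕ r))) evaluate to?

T

Substituting r=T, t=T, p=F, u=T, s=T, q=T:
u ∧ p = T ∧ F = F
u → s = T → T = T
(u → s) ⊕ q = T ⊕ T = F
r → t = T → T = T
((u → s) ⊕ q) → (r → t) = F → T = T
(((u → s) ⊕ q) → (r → t)) ∧ s = T ∧ T = T
u ⊕ p = T ⊕ F = T
t ⊕ r = T ⊕ T = F
(u ⊕ p) ↔ (t ⊕ r) = T ↔ F = F
((((u → s) ⊕ q) → (r → t)) ∧ s) → ((u ⊕ p) ↔ (t ⊕ r)) = T → F = F
(u ∧ p) → (((((u → s) ⊕ q) → (r → t)) ∧ s) → ((u ⊕ p) ↔ (t ⊕ r))) = F → F = T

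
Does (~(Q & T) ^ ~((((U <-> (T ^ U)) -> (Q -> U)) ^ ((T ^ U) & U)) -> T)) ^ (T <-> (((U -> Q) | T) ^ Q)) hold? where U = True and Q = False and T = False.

Q & T = False & False = False
~(Q & T) = ~False = True
T ^ U = False ^ True = True
U <-> (T ^ U) = True <-> True = True
Q -> U = False -> True = True
(U <-> (T ^ U)) -> (Q -> U) = True -> True = True
T ^ U = False ^ True = True
(T ^ U) & U = True & True = True
((U <-> (T ^ U)) -> (Q -> U)) ^ ((T ^ U) & U) = True ^ True = False
(((U <-> (T ^ U)) -> (Q -> U)) ^ ((T ^ U) & U)) -> T = False -> False = True
~((((U <-> (T ^ U)) -> (Q -> U)) ^ ((T ^ U) & U)) -> T) = ~True = False
~(Q & T) ^ ~((((U <-> (T ^ U)) -> (Q -> U)) ^ ((T ^ U) & U)) -> T) = True ^ False = True
U -> Q = True -> False = False
(U -> Q) | T = False | False = False
((U -> Q) | T) ^ Q = False ^ False = False
T <-> (((U -> Q) | T) ^ Q) = False <-> False = True
(~(Q & T) ^ ~((((U <-> (T ^ U)) -> (Q -> U)) ^ ((T ^ U) & U)) -> T)) ^ (T <-> (((U -> Q) | T) ^ Q)) = True ^ True = False

False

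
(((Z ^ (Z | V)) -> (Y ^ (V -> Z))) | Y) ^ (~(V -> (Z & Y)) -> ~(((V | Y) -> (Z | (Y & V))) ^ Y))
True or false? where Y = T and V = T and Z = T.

F

Substituting Y=T, V=T, Z=T:
Z | V = T | T = T
Z ^ (Z | V) = T ^ T = F
V -> Z = T -> T = T
Y ^ (V -> Z) = T ^ T = F
(Z ^ (Z | V)) -> (Y ^ (V -> Z)) = F -> F = T
((Z ^ (Z | V)) -> (Y ^ (V -> Z))) | Y = T | T = T
Z & Y = T & T = T
V -> (Z & Y) = T -> T = T
~(V -> (Z & Y)) = ~T = F
V | Y = T | T = T
Y & V = T & T = T
Z | (Y & V) = T | T = T
(V | Y) -> (Z | (Y & V)) = T -> T = T
((V | Y) -> (Z | (Y & V))) ^ Y = T ^ T = F
~(((V | Y) -> (Z | (Y & V))) ^ Y) = ~F = T
~(V -> (Z & Y)) -> ~(((V | Y) -> (Z | (Y & V))) ^ Y) = F -> T = T
(((Z ^ (Z | V)) -> (Y ^ (V -> Z))) | Y) ^ (~(V -> (Z & Y)) -> ~(((V | Y) -> (Z | (Y & V))) ^ Y)) = T ^ T = F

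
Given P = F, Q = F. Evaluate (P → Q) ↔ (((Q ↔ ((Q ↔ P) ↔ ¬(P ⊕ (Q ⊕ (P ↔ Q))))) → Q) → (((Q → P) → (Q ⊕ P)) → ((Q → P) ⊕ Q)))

T

P → Q = F → F = T
Q ↔ P = F ↔ F = T
P ↔ Q = F ↔ F = T
Q ⊕ (P ↔ Q) = F ⊕ T = T
P ⊕ (Q ⊕ (P ↔ Q)) = F ⊕ T = T
¬(P ⊕ (Q ⊕ (P ↔ Q))) = ¬T = F
(Q ↔ P) ↔ ¬(P ⊕ (Q ⊕ (P ↔ Q))) = T ↔ F = F
Q ↔ ((Q ↔ P) ↔ ¬(P ⊕ (Q ⊕ (P ↔ Q)))) = F ↔ F = T
(Q ↔ ((Q ↔ P) ↔ ¬(P ⊕ (Q ⊕ (P ↔ Q))))) → Q = T → F = F
Q → P = F → F = T
Q ⊕ P = F ⊕ F = F
(Q → P) → (Q ⊕ P) = T → F = F
Q → P = F → F = T
(Q → P) ⊕ Q = T ⊕ F = T
((Q → P) → (Q ⊕ P)) → ((Q → P) ⊕ Q) = F → T = T
((Q ↔ ((Q ↔ P) ↔ ¬(P ⊕ (Q ⊕ (P ↔ Q))))) → Q) → (((Q → P) → (Q ⊕ P)) → ((Q → P) ⊕ Q)) = F → T = T
(P → Q) ↔ (((Q ↔ ((Q ↔ P) ↔ ¬(P ⊕ (Q ⊕ (P ↔ Q))))) → Q) → (((Q → P) → (Q ⊕ P)) → ((Q → P) ⊕ Q))) = T ↔ T = T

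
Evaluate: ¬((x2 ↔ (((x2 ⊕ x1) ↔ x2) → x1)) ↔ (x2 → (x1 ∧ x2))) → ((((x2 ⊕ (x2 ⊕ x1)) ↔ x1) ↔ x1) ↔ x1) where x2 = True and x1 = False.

x2 ⊕ x1 = True ⊕ False = True
(x2 ⊕ x1) ↔ x2 = True ↔ True = True
((x2 ⊕ x1) ↔ x2) → x1 = True → False = False
x2 ↔ (((x2 ⊕ x1) ↔ x2) → x1) = True ↔ False = False
x1 ∧ x2 = False ∧ True = False
x2 → (x1 ∧ x2) = True → False = False
(x2 ↔ (((x2 ⊕ x1) ↔ x2) → x1)) ↔ (x2 → (x1 ∧ x2)) = False ↔ False = True
¬((x2 ↔ (((x2 ⊕ x1) ↔ x2) → x1)) ↔ (x2 → (x1 ∧ x2))) = ¬True = False
x2 ⊕ x1 = True ⊕ False = True
x2 ⊕ (x2 ⊕ x1) = True ⊕ True = False
(x2 ⊕ (x2 ⊕ x1)) ↔ x1 = False ↔ False = True
((x2 ⊕ (x2 ⊕ x1)) ↔ x1) ↔ x1 = True ↔ False = False
(((x2 ⊕ (x2 ⊕ x1)) ↔ x1) ↔ x1) ↔ x1 = False ↔ False = True
¬((x2 ↔ (((x2 ⊕ x1) ↔ x2) → x1)) ↔ (x2 → (x1 ∧ x2))) → ((((x2 ⊕ (x2 ⊕ x1)) ↔ x1) ↔ x1) ↔ x1) = False → True = True

True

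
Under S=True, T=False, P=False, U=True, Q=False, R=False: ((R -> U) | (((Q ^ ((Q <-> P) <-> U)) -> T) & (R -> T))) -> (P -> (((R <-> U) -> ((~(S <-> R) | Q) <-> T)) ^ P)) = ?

R -> U = False -> True = True
Q <-> P = False <-> False = True
(Q <-> P) <-> U = True <-> True = True
Q ^ ((Q <-> P) <-> U) = False ^ True = True
(Q ^ ((Q <-> P) <-> U)) -> T = True -> False = False
R -> T = False -> False = True
((Q ^ ((Q <-> P) <-> U)) -> T) & (R -> T) = False & True = False
(R -> U) | (((Q ^ ((Q <-> P) <-> U)) -> T) & (R -> T)) = True | False = True
R <-> U = False <-> True = False
S <-> R = True <-> False = False
~(S <-> R) = ~False = True
~(S <-> R) | Q = True | False = True
(~(S <-> R) | Q) <-> T = True <-> False = False
(R <-> U) -> ((~(S <-> R) | Q) <-> T) = False -> False = True
((R <-> U) -> ((~(S <-> R) | Q) <-> T)) ^ P = True ^ False = True
P -> (((R <-> U) -> ((~(S <-> R) | Q) <-> T)) ^ P) = False -> True = True
((R -> U) | (((Q ^ ((Q <-> P) <-> U)) -> T) & (R -> T))) -> (P -> (((R <-> U) -> ((~(S <-> R) | Q) <-> T)) ^ P)) = True -> True = True

True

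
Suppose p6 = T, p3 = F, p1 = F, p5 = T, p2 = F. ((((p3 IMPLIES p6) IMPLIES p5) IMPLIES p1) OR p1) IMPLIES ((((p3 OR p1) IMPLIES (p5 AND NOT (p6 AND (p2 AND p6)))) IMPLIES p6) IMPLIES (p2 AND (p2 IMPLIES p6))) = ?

T

p3 IMPLIES p6 = F IMPLIES T = T
(p3 IMPLIES p6) IMPLIES p5 = T IMPLIES T = T
((p3 IMPLIES p6) IMPLIES p5) IMPLIES p1 = T IMPLIES F = F
(((p3 IMPLIES p6) IMPLIES p5) IMPLIES p1) OR p1 = F OR F = F
p3 OR p1 = F OR F = F
p2 AND p6 = F AND T = F
p6 AND (p2 AND p6) = T AND F = F
NOT (p6 AND (p2 AND p6)) = NOT F = T
p5 AND NOT (p6 AND (p2 AND p6)) = T AND T = T
(p3 OR p1) IMPLIES (p5 AND NOT (p6 AND (p2 AND p6))) = F IMPLIES T = T
((p3 OR p1) IMPLIES (p5 AND NOT (p6 AND (p2 AND p6)))) IMPLIES p6 = T IMPLIES T = T
p2 IMPLIES p6 = F IMPLIES T = T
p2 AND (p2 IMPLIES p6) = F AND T = F
(((p3 OR p1) IMPLIES (p5 AND NOT (p6 AND (p2 AND p6)))) IMPLIES p6) IMPLIES (p2 AND (p2 IMPLIES p6)) = T IMPLIES F = F
((((p3 IMPLIES p6) IMPLIES p5) IMPLIES p1) OR p1) IMPLIES ((((p3 OR p1) IMPLIES (p5 AND NOT (p6 AND (p2 AND p6)))) IMPLIES p6) IMPLIES (p2 AND (p2 IMPLIES p6))) = F IMPLIES F = T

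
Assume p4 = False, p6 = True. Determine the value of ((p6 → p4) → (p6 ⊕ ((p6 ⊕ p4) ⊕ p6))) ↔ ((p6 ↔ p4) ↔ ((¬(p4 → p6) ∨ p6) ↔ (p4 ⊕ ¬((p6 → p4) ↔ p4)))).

True

p6 → p4 = True → False = False
p6 ⊕ p4 = True ⊕ False = True
(p6 ⊕ p4) ⊕ p6 = True ⊕ True = False
p6 ⊕ ((p6 ⊕ p4) ⊕ p6) = True ⊕ False = True
(p6 → p4) → (p6 ⊕ ((p6 ⊕ p4) ⊕ p6)) = False → True = True
p6 ↔ p4 = True ↔ False = False
p4 → p6 = False → True = True
¬(p4 → p6) = ¬True = False
¬(p4 → p6) ∨ p6 = False ∨ True = True
p6 → p4 = True → False = False
(p6 → p4) ↔ p4 = False ↔ False = True
¬((p6 → p4) ↔ p4) = ¬True = False
p4 ⊕ ¬((p6 → p4) ↔ p4) = False ⊕ False = False
(¬(p4 → p6) ∨ p6) ↔ (p4 ⊕ ¬((p6 → p4) ↔ p4)) = True ↔ False = False
(p6 ↔ p4) ↔ ((¬(p4 → p6) ∨ p6) ↔ (p4 ⊕ ¬((p6 → p4) ↔ p4))) = False ↔ False = True
((p6 → p4) → (p6 ⊕ ((p6 ⊕ p4) ⊕ p6))) ↔ ((p6 ↔ p4) ↔ ((¬(p4 → p6) ∨ p6) ↔ (p4 ⊕ ¬((p6 → p4) ↔ p4)))) = True ↔ True = True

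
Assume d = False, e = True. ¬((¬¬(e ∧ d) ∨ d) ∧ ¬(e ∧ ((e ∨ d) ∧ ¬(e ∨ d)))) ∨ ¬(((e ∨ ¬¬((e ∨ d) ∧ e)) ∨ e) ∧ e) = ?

e ∧ d = True ∧ False = False
¬(e ∧ d) = ¬False = True
¬¬(e ∧ d) = ¬True = False
¬¬(e ∧ d) ∨ d = False ∨ False = False
e ∨ d = True ∨ False = True
e ∨ d = True ∨ False = True
¬(e ∨ d) = ¬True = False
(e ∨ d) ∧ ¬(e ∨ d) = True ∧ False = False
e ∧ ((e ∨ d) ∧ ¬(e ∨ d)) = True ∧ False = False
¬(e ∧ ((e ∨ d) ∧ ¬(e ∨ d))) = ¬False = True
(¬¬(e ∧ d) ∨ d) ∧ ¬(e ∧ ((e ∨ d) ∧ ¬(e ∨ d))) = False ∧ True = False
¬((¬¬(e ∧ d) ∨ d) ∧ ¬(e ∧ ((e ∨ d) ∧ ¬(e ∨ d)))) = ¬False = True
e ∨ d = True ∨ False = True
(e ∨ d) ∧ e = True ∧ True = True
¬((e ∨ d) ∧ e) = ¬True = False
¬¬((e ∨ d) ∧ e) = ¬False = True
e ∨ ¬¬((e ∨ d) ∧ e) = True ∨ True = True
(e ∨ ¬¬((e ∨ d) ∧ e)) ∨ e = True ∨ True = True
((e ∨ ¬¬((e ∨ d) ∧ e)) ∨ e) ∧ e = True ∧ True = True
¬(((e ∨ ¬¬((e ∨ d) ∧ e)) ∨ e) ∧ e) = ¬True = False
¬((¬¬(e ∧ d) ∨ d) ∧ ¬(e ∧ ((e ∨ d) ∧ ¬(e ∨ d)))) ∨ ¬(((e ∨ ¬¬((e ∨ d) ∧ e)) ∨ e) ∧ e) = True ∨ False = True

True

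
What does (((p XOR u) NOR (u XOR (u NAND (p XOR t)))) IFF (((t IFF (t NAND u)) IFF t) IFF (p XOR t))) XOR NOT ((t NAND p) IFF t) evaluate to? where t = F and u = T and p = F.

p XOR u = F XOR T = T
p XOR t = F XOR F = F
u NAND (p XOR t) = T NAND F = T
u XOR (u NAND (p XOR t)) = T XOR T = F
(p XOR u) NOR (u XOR (u NAND (p XOR t))) = T NOR F = F
t NAND u = F NAND T = T
t IFF (t NAND u) = F IFF T = F
(t IFF (t NAND u)) IFF t = F IFF F = T
p XOR t = F XOR F = F
((t IFF (t NAND u)) IFF t) IFF (p XOR t) = T IFF F = F
((p XOR u) NOR (u XOR (u NAND (p XOR t)))) IFF (((t IFF (t NAND u)) IFF t) IFF (p XOR t)) = F IFF F = T
t NAND p = F NAND F = T
(t NAND p) IFF t = T IFF F = F
NOT ((t NAND p) IFF t) = NOT F = T
(((p XOR u) NOR (u XOR (u NAND (p XOR t)))) IFF (((t IFF (t NAND u)) IFF t) IFF (p XOR t))) XOR NOT ((t NAND p) IFF t) = T XOR T = F

F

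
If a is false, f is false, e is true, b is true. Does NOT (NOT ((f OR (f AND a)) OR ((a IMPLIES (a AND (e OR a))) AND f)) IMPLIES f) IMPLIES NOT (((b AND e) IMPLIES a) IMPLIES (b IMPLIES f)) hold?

false

f AND a = false AND false = false
f OR (f AND a) = false OR false = false
e OR a = true OR false = true
a AND (e OR a) = false AND true = false
a IMPLIES (a AND (e OR a)) = false IMPLIES false = true
(a IMPLIES (a AND (e OR a))) AND f = true AND false = false
(f OR (f AND a)) OR ((a IMPLIES (a AND (e OR a))) AND f) = false OR false = false
NOT ((f OR (f AND a)) OR ((a IMPLIES (a AND (e OR a))) AND f)) = NOT false = true
NOT ((f OR (f AND a)) OR ((a IMPLIES (a AND (e OR a))) AND f)) IMPLIES f = true IMPLIES false = false
NOT (NOT ((f OR (f AND a)) OR ((a IMPLIES (a AND (e OR a))) AND f)) IMPLIES f) = NOT false = true
b AND e = true AND true = true
(b AND e) IMPLIES a = true IMPLIES false = false
b IMPLIES f = true IMPLIES false = false
((b AND e) IMPLIES a) IMPLIES (b IMPLIES f) = false IMPLIES false = true
NOT (((b AND e) IMPLIES a) IMPLIES (b IMPLIES f)) = NOT true = false
NOT (NOT ((f OR (f AND a)) OR ((a IMPLIES (a AND (e OR a))) AND f)) IMPLIES f) IMPLIES NOT (((b AND e) IMPLIES a) IMPLIES (b IMPLIES f)) = true IMPLIES false = false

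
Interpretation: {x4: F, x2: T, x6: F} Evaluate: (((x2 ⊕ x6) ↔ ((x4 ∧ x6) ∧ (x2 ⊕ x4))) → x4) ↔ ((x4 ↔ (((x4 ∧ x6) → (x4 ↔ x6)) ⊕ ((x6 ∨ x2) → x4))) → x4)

Substituting x4=F, x2=T, x6=F:
x2 ⊕ x6 = T ⊕ F = T
x4 ∧ x6 = F ∧ F = F
x2 ⊕ x4 = T ⊕ F = T
(x4 ∧ x6) ∧ (x2 ⊕ x4) = F ∧ T = F
(x2 ⊕ x6) ↔ ((x4 ∧ x6) ∧ (x2 ⊕ x4)) = T ↔ F = F
((x2 ⊕ x6) ↔ ((x4 ∧ x6) ∧ (x2 ⊕ x4))) → x4 = F → F = T
x4 ∧ x6 = F ∧ F = F
x4 ↔ x6 = F ↔ F = T
(x4 ∧ x6) → (x4 ↔ x6) = F → T = T
x6 ∨ x2 = F ∨ T = T
(x6 ∨ x2) → x4 = T → F = F
((x4 ∧ x6) → (x4 ↔ x6)) ⊕ ((x6 ∨ x2) → x4) = T ⊕ F = T
x4 ↔ (((x4 ∧ x6) → (x4 ↔ x6)) ⊕ ((x6 ∨ x2) → x4)) = F ↔ T = F
(x4 ↔ (((x4 ∧ x6) → (x4 ↔ x6)) ⊕ ((x6 ∨ x2) → x4))) → x4 = F → F = T
(((x2 ⊕ x6) ↔ ((x4 ∧ x6) ∧ (x2 ⊕ x4))) → x4) ↔ ((x4 ↔ (((x4 ∧ x6) → (x4 ↔ x6)) ⊕ ((x6 ∨ x2) → x4))) → x4) = T ↔ T = T

T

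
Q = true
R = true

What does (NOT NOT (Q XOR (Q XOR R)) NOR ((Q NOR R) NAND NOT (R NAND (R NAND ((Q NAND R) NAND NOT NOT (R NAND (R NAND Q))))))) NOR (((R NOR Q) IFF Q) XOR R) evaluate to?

false

Q XOR R = true XOR true = false
Q XOR (Q XOR R) = true XOR false = true
NOT (Q XOR (Q XOR R)) = NOT true = false
NOT NOT (Q XOR (Q XOR R)) = NOT false = true
Q NOR R = true NOR true = false
Q NAND R = true NAND true = false
R NAND Q = true NAND true = false
R NAND (R NAND Q) = true NAND false = true
NOT (R NAND (R NAND Q)) = NOT true = false
NOT NOT (R NAND (R NAND Q)) = NOT false = true
(Q NAND R) NAND NOT NOT (R NAND (R NAND Q)) = false NAND true = true
R NAND ((Q NAND R) NAND NOT NOT (R NAND (R NAND Q))) = true NAND true = false
R NAND (R NAND ((Q NAND R) NAND NOT NOT (R NAND (R NAND Q)))) = true NAND false = true
NOT (R NAND (R NAND ((Q NAND R) NAND NOT NOT (R NAND (R NAND Q))))) = NOT true = false
(Q NOR R) NAND NOT (R NAND (R NAND ((Q NAND R) NAND NOT NOT (R NAND (R NAND Q))))) = false NAND false = true
NOT NOT (Q XOR (Q XOR R)) NOR ((Q NOR R) NAND NOT (R NAND (R NAND ((Q NAND R) NAND NOT NOT (R NAND (R NAND Q)))))) = true NOR true = false
R NOR Q = true NOR true = false
(R NOR Q) IFF Q = false IFF true = false
((R NOR Q) IFF Q) XOR R = false XOR true = true
(NOT NOT (Q XOR (Q XOR R)) NOR ((Q NOR R) NAND NOT (R NAND (R NAND ((Q NAND R) NAND NOT NOT (R NAND (R NAND Q))))))) NOR (((R NOR Q) IFF Q) XOR R) = false NOR true = false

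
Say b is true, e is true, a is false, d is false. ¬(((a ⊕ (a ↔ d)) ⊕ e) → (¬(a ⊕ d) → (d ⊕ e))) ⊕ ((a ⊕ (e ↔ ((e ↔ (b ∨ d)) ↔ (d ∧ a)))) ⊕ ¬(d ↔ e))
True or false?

a ↔ d = F ↔ F = T
a ⊕ (a ↔ d) = F ⊕ T = T
(a ⊕ (a ↔ d)) ⊕ e = T ⊕ T = F
a ⊕ d = F ⊕ F = F
¬(a ⊕ d) = ¬F = T
d ⊕ e = F ⊕ T = T
¬(a ⊕ d) → (d ⊕ e) = T → T = T
((a ⊕ (a ↔ d)) ⊕ e) → (¬(a ⊕ d) → (d ⊕ e)) = F → T = T
¬(((a ⊕ (a ↔ d)) ⊕ e) → (¬(a ⊕ d) → (d ⊕ e))) = ¬T = F
b ∨ d = T ∨ F = T
e ↔ (b ∨ d) = T ↔ T = T
d ∧ a = F ∧ F = F
(e ↔ (b ∨ d)) ↔ (d ∧ a) = T ↔ F = F
e ↔ ((e ↔ (b ∨ d)) ↔ (d ∧ a)) = T ↔ F = F
a ⊕ (e ↔ ((e ↔ (b ∨ d)) ↔ (d ∧ a))) = F ⊕ F = F
d ↔ e = F ↔ T = F
¬(d ↔ e) = ¬F = T
(a ⊕ (e ↔ ((e ↔ (b ∨ d)) ↔ (d ∧ a)))) ⊕ ¬(d ↔ e) = F ⊕ T = T
¬(((a ⊕ (a ↔ d)) ⊕ e) → (¬(a ⊕ d) → (d ⊕ e))) ⊕ ((a ⊕ (e ↔ ((e ↔ (b ∨ d)) ↔ (d ∧ a)))) ⊕ ¬(d ↔ e)) = F ⊕ T = T

T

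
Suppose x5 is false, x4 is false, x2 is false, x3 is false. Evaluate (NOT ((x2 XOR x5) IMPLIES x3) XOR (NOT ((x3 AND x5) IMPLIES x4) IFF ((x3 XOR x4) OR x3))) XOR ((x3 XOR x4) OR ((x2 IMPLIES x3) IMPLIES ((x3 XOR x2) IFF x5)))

False

x2 XOR x5 = False XOR False = False
(x2 XOR x5) IMPLIES x3 = False IMPLIES False = True
NOT ((x2 XOR x5) IMPLIES x3) = NOT True = False
x3 AND x5 = False AND False = False
(x3 AND x5) IMPLIES x4 = False IMPLIES False = True
NOT ((x3 AND x5) IMPLIES x4) = NOT True = False
x3 XOR x4 = False XOR False = False
(x3 XOR x4) OR x3 = False OR False = False
NOT ((x3 AND x5) IMPLIES x4) IFF ((x3 XOR x4) OR x3) = False IFF False = True
NOT ((x2 XOR x5) IMPLIES x3) XOR (NOT ((x3 AND x5) IMPLIES x4) IFF ((x3 XOR x4) OR x3)) = False XOR True = True
x3 XOR x4 = False XOR False = False
x2 IMPLIES x3 = False IMPLIES False = True
x3 XOR x2 = False XOR False = False
(x3 XOR x2) IFF x5 = False IFF False = True
(x2 IMPLIES x3) IMPLIES ((x3 XOR x2) IFF x5) = True IMPLIES True = True
(x3 XOR x4) OR ((x2 IMPLIES x3) IMPLIES ((x3 XOR x2) IFF x5)) = False OR True = True
(NOT ((x2 XOR x5) IMPLIES x3) XOR (NOT ((x3 AND x5) IMPLIES x4) IFF ((x3 XOR x4) OR x3))) XOR ((x3 XOR x4) OR ((x2 IMPLIES x3) IMPLIES ((x3 XOR x2) IFF x5))) = True XOR True = False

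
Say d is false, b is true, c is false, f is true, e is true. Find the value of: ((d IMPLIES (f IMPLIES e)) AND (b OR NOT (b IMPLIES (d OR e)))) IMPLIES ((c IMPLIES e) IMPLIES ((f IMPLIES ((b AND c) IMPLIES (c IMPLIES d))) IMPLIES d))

f IMPLIES e = true IMPLIES true = true
d IMPLIES (f IMPLIES e) = false IMPLIES true = true
d OR e = false OR true = true
b IMPLIES (d OR e) = true IMPLIES true = true
NOT (b IMPLIES (d OR e)) = NOT true = false
b OR NOT (b IMPLIES (d OR e)) = true OR false = true
(d IMPLIES (f IMPLIES e)) AND (b OR NOT (b IMPLIES (d OR e))) = true AND true = true
c IMPLIES e = false IMPLIES true = true
b AND c = true AND false = false
c IMPLIES d = false IMPLIES false = true
(b AND c) IMPLIES (c IMPLIES d) = false IMPLIES true = true
f IMPLIES ((b AND c) IMPLIES (c IMPLIES d)) = true IMPLIES true = true
(f IMPLIES ((b AND c) IMPLIES (c IMPLIES d))) IMPLIES d = true IMPLIES false = false
(c IMPLIES e) IMPLIES ((f IMPLIES ((b AND c) IMPLIES (c IMPLIES d))) IMPLIES d) = true IMPLIES false = false
((d IMPLIES (f IMPLIES e)) AND (b OR NOT (b IMPLIES (d OR e)))) IMPLIES ((c IMPLIES e) IMPLIES ((f IMPLIES ((b AND c) IMPLIES (c IMPLIES d))) IMPLIES d)) = true IMPLIES false = false

false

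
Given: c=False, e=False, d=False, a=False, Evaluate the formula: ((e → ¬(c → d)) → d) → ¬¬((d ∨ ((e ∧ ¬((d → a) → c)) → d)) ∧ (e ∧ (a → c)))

c → d = False → False = True
¬(c → d) = ¬True = False
e → ¬(c → d) = False → False = True
(e → ¬(c → d)) → d = True → False = False
d → a = False → False = True
(d → a) → c = True → False = False
¬((d → a) → c) = ¬False = True
e ∧ ¬((d → a) → c) = False ∧ True = False
(e ∧ ¬((d → a) → c)) → d = False → False = True
d ∨ ((e ∧ ¬((d → a) → c)) → d) = False ∨ True = True
a → c = False → False = True
e ∧ (a → c) = False ∧ True = False
(d ∨ ((e ∧ ¬((d → a) → c)) → d)) ∧ (e ∧ (a → c)) = True ∧ False = False
¬((d ∨ ((e ∧ ¬((d → a) → c)) → d)) ∧ (e ∧ (a → c))) = ¬False = True
¬¬((d ∨ ((e ∧ ¬((d → a) → c)) → d)) ∧ (e ∧ (a → c))) = ¬True = False
((e → ¬(c → d)) → d) → ¬¬((d ∨ ((e ∧ ¬((d → a) → c)) → d)) ∧ (e ∧ (a → c))) = False → False = True

True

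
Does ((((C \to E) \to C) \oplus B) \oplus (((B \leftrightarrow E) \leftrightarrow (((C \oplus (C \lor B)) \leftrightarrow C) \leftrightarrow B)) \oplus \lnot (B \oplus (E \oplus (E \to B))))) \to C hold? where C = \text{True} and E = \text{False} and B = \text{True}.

C \to E = \text{True} \to \text{False} = \text{False}
(C \to E) \to C = \text{False} \to \text{True} = \text{True}
((C \to E) \to C) \oplus B = \text{True} \oplus \text{True} = \text{False}
B \leftrightarrow E = \text{True} \leftrightarrow \text{False} = \text{False}
C \lor B = \text{True} \lor \text{True} = \text{True}
C \oplus (C \lor B) = \text{True} \oplus \text{True} = \text{False}
(C \oplus (C \lor B)) \leftrightarrow C = \text{False} \leftrightarrow \text{True} = \text{False}
((C \oplus (C \lor B)) \leftrightarrow C) \leftrightarrow B = \text{False} \leftrightarrow \text{True} = \text{False}
(B \leftrightarrow E) \leftrightarrow (((C \oplus (C \lor B)) \leftrightarrow C) \leftrightarrow B) = \text{False} \leftrightarrow \text{False} = \text{True}
E \to B = \text{False} \to \text{True} = \text{True}
E \oplus (E \to B) = \text{False} \oplus \text{True} = \text{True}
B \oplus (E \oplus (E \to B)) = \text{True} \oplus \text{True} = \text{False}
\lnot (B \oplus (E \oplus (E \to B))) = \lnot \text{False} = \text{True}
((B \leftrightarrow E) \leftrightarrow (((C \oplus (C \lor B)) \leftrightarrow C) \leftrightarrow B)) \oplus \lnot (B \oplus (E \oplus (E \to B))) = \text{True} \oplus \text{True} = \text{False}
(((C \to E) \to C) \oplus B) \oplus (((B \leftrightarrow E) \leftrightarrow (((C \oplus (C \lor B)) \leftrightarrow C) \leftrightarrow B)) \oplus \lnot (B \oplus (E \oplus (E \to B)))) = \text{False} \oplus \text{False} = \text{False}
((((C \to E) \to C) \oplus B) \oplus (((B \leftrightarrow E) \leftrightarrow (((C \oplus (C \lor B)) \leftrightarrow C) \leftrightarrow B)) \oplus \lnot (B \oplus (E \oplus (E \to B))))) \to C = \text{False} \to \text{True} = \text{True}

\text{True}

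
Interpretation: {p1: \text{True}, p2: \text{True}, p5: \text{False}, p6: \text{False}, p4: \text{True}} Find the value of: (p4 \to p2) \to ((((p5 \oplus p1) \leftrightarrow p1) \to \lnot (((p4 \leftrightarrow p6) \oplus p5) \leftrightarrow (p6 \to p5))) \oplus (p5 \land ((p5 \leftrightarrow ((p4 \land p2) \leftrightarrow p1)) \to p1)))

\text{True}

p4 \to p2 = \text{True} \to \text{True} = \text{True}
p5 \oplus p1 = \text{False} \oplus \text{True} = \text{True}
(p5 \oplus p1) \leftrightarrow p1 = \text{True} \leftrightarrow \text{True} = \text{True}
p4 \leftrightarrow p6 = \text{True} \leftrightarrow \text{False} = \text{False}
(p4 \leftrightarrow p6) \oplus p5 = \text{False} \oplus \text{False} = \text{False}
p6 \to p5 = \text{False} \to \text{False} = \text{True}
((p4 \leftrightarrow p6) \oplus p5) \leftrightarrow (p6 \to p5) = \text{False} \leftrightarrow \text{True} = \text{False}
\lnot (((p4 \leftrightarrow p6) \oplus p5) \leftrightarrow (p6 \to p5)) = \lnot \text{False} = \text{True}
((p5 \oplus p1) \leftrightarrow p1) \to \lnot (((p4 \leftrightarrow p6) \oplus p5) \leftrightarrow (p6 \to p5)) = \text{True} \to \text{True} = \text{True}
p4 \land p2 = \text{True} \land \text{True} = \text{True}
(p4 \land p2) \leftrightarrow p1 = \text{True} \leftrightarrow \text{True} = \text{True}
p5 \leftrightarrow ((p4 \land p2) \leftrightarrow p1) = \text{False} \leftrightarrow \text{True} = \text{False}
(p5 \leftrightarrow ((p4 \land p2) \leftrightarrow p1)) \to p1 = \text{False} \to \text{True} = \text{True}
p5 \land ((p5 \leftrightarrow ((p4 \land p2) \leftrightarrow p1)) \to p1) = \text{False} \land \text{True} = \text{False}
(((p5 \oplus p1) \leftrightarrow p1) \to \lnot (((p4 \leftrightarrow p6) \oplus p5) \leftrightarrow (p6 \to p5))) \oplus (p5 \land ((p5 \leftrightarrow ((p4 \land p2) \leftrightarrow p1)) \to p1)) = \text{True} \oplus \text{False} = \text{True}
(p4 \to p2) \to ((((p5 \oplus p1) \leftrightarrow p1) \to \lnot (((p4 \leftrightarrow p6) \oplus p5) \leftrightarrow (p6 \to p5))) \oplus (p5 \land ((p5 \leftrightarrow ((p4 \land p2) \leftrightarrow p1)) \to p1))) = \text{True} \to \text{True} = \text{True}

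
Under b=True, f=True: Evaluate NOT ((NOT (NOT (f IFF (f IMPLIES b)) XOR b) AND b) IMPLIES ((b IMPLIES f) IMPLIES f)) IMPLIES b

True

Substituting b=True, f=True:
f IMPLIES b = True IMPLIES True = True
f IFF (f IMPLIES b) = True IFF True = True
NOT (f IFF (f IMPLIES b)) = NOT True = False
NOT (f IFF (f IMPLIES b)) XOR b = False XOR True = True
NOT (NOT (f IFF (f IMPLIES b)) XOR b) = NOT True = False
NOT (NOT (f IFF (f IMPLIES b)) XOR b) AND b = False AND True = False
b IMPLIES f = True IMPLIES True = True
(b IMPLIES f) IMPLIES f = True IMPLIES True = True
(NOT (NOT (f IFF (f IMPLIES b)) XOR b) AND b) IMPLIES ((b IMPLIES f) IMPLIES f) = False IMPLIES True = True
NOT ((NOT (NOT (f IFF (f IMPLIES b)) XOR b) AND b) IMPLIES ((b IMPLIES f) IMPLIES f)) = NOT True = False
NOT ((NOT (NOT (f IFF (f IMPLIES b)) XOR b) AND b) IMPLIES ((b IMPLIES f) IMPLIES f)) IMPLIES b = False IMPLIES True = True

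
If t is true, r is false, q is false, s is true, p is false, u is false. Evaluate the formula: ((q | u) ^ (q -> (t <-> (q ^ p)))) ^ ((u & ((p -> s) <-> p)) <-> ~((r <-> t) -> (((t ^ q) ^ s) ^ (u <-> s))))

Substituting t=T, r=F, q=F, s=T, p=F, u=F:
q | u = F | F = F
q ^ p = F ^ F = F
t <-> (q ^ p) = T <-> F = F
q -> (t <-> (q ^ p)) = F -> F = T
(q | u) ^ (q -> (t <-> (q ^ p))) = F ^ T = T
p -> s = F -> T = T
(p -> s) <-> p = T <-> F = F
u & ((p -> s) <-> p) = F & F = F
r <-> t = F <-> T = F
t ^ q = T ^ F = T
(t ^ q) ^ s = T ^ T = F
u <-> s = F <-> T = F
((t ^ q) ^ s) ^ (u <-> s) = F ^ F = F
(r <-> t) -> (((t ^ q) ^ s) ^ (u <-> s)) = F -> F = T
~((r <-> t) -> (((t ^ q) ^ s) ^ (u <-> s))) = ~T = F
(u & ((p -> s) <-> p)) <-> ~((r <-> t) -> (((t ^ q) ^ s) ^ (u <-> s))) = F <-> F = T
((q | u) ^ (q -> (t <-> (q ^ p)))) ^ ((u & ((p -> s) <-> p)) <-> ~((r <-> t) -> (((t ^ q) ^ s) ^ (u <-> s)))) = T ^ T = F

F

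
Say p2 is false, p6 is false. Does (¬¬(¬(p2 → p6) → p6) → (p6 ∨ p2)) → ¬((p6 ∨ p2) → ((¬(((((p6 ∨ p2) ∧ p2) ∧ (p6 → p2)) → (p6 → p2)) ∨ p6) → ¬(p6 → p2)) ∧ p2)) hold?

T

p2 → p6 = F → F = T
¬(p2 → p6) = ¬T = F
¬(p2 → p6) → p6 = F → F = T
¬(¬(p2 → p6) → p6) = ¬T = F
¬¬(¬(p2 → p6) → p6) = ¬F = T
p6 ∨ p2 = F ∨ F = F
¬¬(¬(p2 → p6) → p6) → (p6 ∨ p2) = T → F = F
p6 ∨ p2 = F ∨ F = F
p6 ∨ p2 = F ∨ F = F
(p6 ∨ p2) ∧ p2 = F ∧ F = F
p6 → p2 = F → F = T
((p6 ∨ p2) ∧ p2) ∧ (p6 → p2) = F ∧ T = F
p6 → p2 = F → F = T
(((p6 ∨ p2) ∧ p2) ∧ (p6 → p2)) → (p6 → p2) = F → T = T
((((p6 ∨ p2) ∧ p2) ∧ (p6 → p2)) → (p6 → p2)) ∨ p6 = T ∨ F = T
¬(((((p6 ∨ p2) ∧ p2) ∧ (p6 → p2)) → (p6 → p2)) ∨ p6) = ¬T = F
p6 → p2 = F → F = T
¬(p6 → p2) = ¬T = F
¬(((((p6 ∨ p2) ∧ p2) ∧ (p6 → p2)) → (p6 → p2)) ∨ p6) → ¬(p6 → p2) = F → F = T
(¬(((((p6 ∨ p2) ∧ p2) ∧ (p6 → p2)) → (p6 → p2)) ∨ p6) → ¬(p6 → p2)) ∧ p2 = T ∧ F = F
(p6 ∨ p2) → ((¬(((((p6 ∨ p2) ∧ p2) ∧ (p6 → p2)) → (p6 → p2)) ∨ p6) → ¬(p6 → p2)) ∧ p2) = F → F = T
¬((p6 ∨ p2) → ((¬(((((p6 ∨ p2) ∧ p2) ∧ (p6 → p2)) → (p6 → p2)) ∨ p6) → ¬(p6 → p2)) ∧ p2)) = ¬T = F
(¬¬(¬(p2 → p6) → p6) → (p6 ∨ p2)) → ¬((p6 ∨ p2) → ((¬(((((p6 ∨ p2) ∧ p2) ∧ (p6 → p2)) → (p6 → p2)) ∨ p6) → ¬(p6 → p2)) ∧ p2)) = F → F = T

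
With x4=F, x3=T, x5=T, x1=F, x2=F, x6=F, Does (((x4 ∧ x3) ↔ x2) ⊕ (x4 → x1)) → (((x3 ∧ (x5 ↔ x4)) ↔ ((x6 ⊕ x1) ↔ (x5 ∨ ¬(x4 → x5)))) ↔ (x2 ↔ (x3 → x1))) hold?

T

x4 ∧ x3 = F ∧ T = F
(x4 ∧ x3) ↔ x2 = F ↔ F = T
x4 → x1 = F → F = T
((x4 ∧ x3) ↔ x2) ⊕ (x4 → x1) = T ⊕ T = F
x5 ↔ x4 = T ↔ F = F
x3 ∧ (x5 ↔ x4) = T ∧ F = F
x6 ⊕ x1 = F ⊕ F = F
x4 → x5 = F → T = T
¬(x4 → x5) = ¬T = F
x5 ∨ ¬(x4 → x5) = T ∨ F = T
(x6 ⊕ x1) ↔ (x5 ∨ ¬(x4 → x5)) = F ↔ T = F
(x3 ∧ (x5 ↔ x4)) ↔ ((x6 ⊕ x1) ↔ (x5 ∨ ¬(x4 → x5))) = F ↔ F = T
x3 → x1 = T → F = F
x2 ↔ (x3 → x1) = F ↔ F = T
((x3 ∧ (x5 ↔ x4)) ↔ ((x6 ⊕ x1) ↔ (x5 ∨ ¬(x4 → x5)))) ↔ (x2 ↔ (x3 → x1)) = T ↔ T = T
(((x4 ∧ x3) ↔ x2) ⊕ (x4 → x1)) → (((x3 ∧ (x5 ↔ x4)) ↔ ((x6 ⊕ x1) ↔ (x5 ∨ ¬(x4 → x5)))) ↔ (x2 ↔ (x3 → x1))) = F → T = T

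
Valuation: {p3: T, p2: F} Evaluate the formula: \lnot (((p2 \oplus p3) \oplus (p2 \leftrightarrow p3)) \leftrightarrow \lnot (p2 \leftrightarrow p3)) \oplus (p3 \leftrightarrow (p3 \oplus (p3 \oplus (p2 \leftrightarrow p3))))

Substituting p3=T, p2=F:
p2 \oplus p3 = F \oplus T = T
p2 \leftrightarrow p3 = F \leftrightarrow T = F
(p2 \oplus p3) \oplus (p2 \leftrightarrow p3) = T \oplus F = T
p2 \leftrightarrow p3 = F \leftrightarrow T = F
\lnot (p2 \leftrightarrow p3) = \lnot F = T
((p2 \oplus p3) \oplus (p2 \leftrightarrow p3)) \leftrightarrow \lnot (p2 \leftrightarrow p3) = T \leftrightarrow T = T
\lnot (((p2 \oplus p3) \oplus (p2 \leftrightarrow p3)) \leftrightarrow \lnot (p2 \leftrightarrow p3)) = \lnot T = F
p2 \leftrightarrow p3 = F \leftrightarrow T = F
p3 \oplus (p2 \leftrightarrow p3) = T \oplus F = T
p3 \oplus (p3 \oplus (p2 \leftrightarrow p3)) = T \oplus T = F
p3 \leftrightarrow (p3 \oplus (p3 \oplus (p2 \leftrightarrow p3))) = T \leftrightarrow F = F
\lnot (((p2 \oplus p3) \oplus (p2 \leftrightarrow p3)) \leftrightarrow \lnot (p2 \leftrightarrow p3)) \oplus (p3 \leftrightarrow (p3 \oplus (p3 \oplus (p2 \leftrightarrow p3)))) = F \oplus F = F

F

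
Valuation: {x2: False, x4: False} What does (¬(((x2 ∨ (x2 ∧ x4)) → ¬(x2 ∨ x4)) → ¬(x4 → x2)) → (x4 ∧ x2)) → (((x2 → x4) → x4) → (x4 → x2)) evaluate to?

True

Substituting x2=False, x4=False:
x2 ∧ x4 = False ∧ False = False
x2 ∨ (x2 ∧ x4) = False ∨ False = False
x2 ∨ x4 = False ∨ False = False
¬(x2 ∨ x4) = ¬False = True
(x2 ∨ (x2 ∧ x4)) → ¬(x2 ∨ x4) = False → True = True
x4 → x2 = False → False = True
¬(x4 → x2) = ¬True = False
((x2 ∨ (x2 ∧ x4)) → ¬(x2 ∨ x4)) → ¬(x4 → x2) = True → False = False
¬(((x2 ∨ (x2 ∧ x4)) → ¬(x2 ∨ x4)) → ¬(x4 → x2)) = ¬False = True
x4 ∧ x2 = False ∧ False = False
¬(((x2 ∨ (x2 ∧ x4)) → ¬(x2 ∨ x4)) → ¬(x4 → x2)) → (x4 ∧ x2) = True → False = False
x2 → x4 = False → False = True
(x2 → x4) → x4 = True → False = False
x4 → x2 = False → False = True
((x2 → x4) → x4) → (x4 → x2) = False → True = True
(¬(((x2 ∨ (x2 ∧ x4)) → ¬(x2 ∨ x4)) → ¬(x4 → x2)) → (x4 ∧ x2)) → (((x2 → x4) → x4) → (x4 → x2)) = False → True = True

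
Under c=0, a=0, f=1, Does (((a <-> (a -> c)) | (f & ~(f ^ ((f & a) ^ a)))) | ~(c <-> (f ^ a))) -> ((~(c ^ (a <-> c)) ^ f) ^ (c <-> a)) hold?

Substituting c=0, a=0, f=1:
a -> c = 0 -> 0 = 1
a <-> (a -> c) = 0 <-> 1 = 0
f & a = 1 & 0 = 0
(f & a) ^ a = 0 ^ 0 = 0
f ^ ((f & a) ^ a) = 1 ^ 0 = 1
~(f ^ ((f & a) ^ a)) = ~1 = 0
f & ~(f ^ ((f & a) ^ a)) = 1 & 0 = 0
(a <-> (a -> c)) | (f & ~(f ^ ((f & a) ^ a))) = 0 | 0 = 0
f ^ a = 1 ^ 0 = 1
c <-> (f ^ a) = 0 <-> 1 = 0
~(c <-> (f ^ a)) = ~0 = 1
((a <-> (a -> c)) | (f & ~(f ^ ((f & a) ^ a)))) | ~(c <-> (f ^ a)) = 0 | 1 = 1
a <-> c = 0 <-> 0 = 1
c ^ (a <-> c) = 0 ^ 1 = 1
~(c ^ (a <-> c)) = ~1 = 0
~(c ^ (a <-> c)) ^ f = 0 ^ 1 = 1
c <-> a = 0 <-> 0 = 1
(~(c ^ (a <-> c)) ^ f) ^ (c <-> a) = 1 ^ 1 = 0
(((a <-> (a -> c)) | (f & ~(f ^ ((f & a) ^ a)))) | ~(c <-> (f ^ a))) -> ((~(c ^ (a <-> c)) ^ f) ^ (c <-> a)) = 1 -> 0 = 0

0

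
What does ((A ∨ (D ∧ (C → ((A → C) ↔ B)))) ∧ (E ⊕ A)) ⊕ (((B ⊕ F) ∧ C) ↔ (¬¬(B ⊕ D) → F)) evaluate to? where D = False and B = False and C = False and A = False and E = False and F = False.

False

Substituting D=False, B=False, C=False, A=False, E=False, F=False:
A → C = False → False = True
(A → C) ↔ B = True ↔ False = False
C → ((A → C) ↔ B) = False → False = True
D ∧ (C → ((A → C) ↔ B)) = False ∧ True = False
A ∨ (D ∧ (C → ((A → C) ↔ B))) = False ∨ False = False
E ⊕ A = False ⊕ False = False
(A ∨ (D ∧ (C → ((A → C) ↔ B)))) ∧ (E ⊕ A) = False ∧ False = False
B ⊕ F = False ⊕ False = False
(B ⊕ F) ∧ C = False ∧ False = False
B ⊕ D = False ⊕ False = False
¬(B ⊕ D) = ¬False = True
¬¬(B ⊕ D) = ¬True = False
¬¬(B ⊕ D) → F = False → False = True
((B ⊕ F) ∧ C) ↔ (¬¬(B ⊕ D) → F) = False ↔ True = False
((A ∨ (D ∧ (C → ((A → C) ↔ B)))) ∧ (E ⊕ A)) ⊕ (((B ⊕ F) ∧ C) ↔ (¬¬(B ⊕ D) → F)) = False ⊕ False = False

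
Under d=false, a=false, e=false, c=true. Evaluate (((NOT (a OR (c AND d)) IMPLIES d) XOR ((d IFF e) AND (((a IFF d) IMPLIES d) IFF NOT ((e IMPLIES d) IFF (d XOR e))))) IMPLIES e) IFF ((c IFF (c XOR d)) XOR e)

true

c AND d = true AND false = false
a OR (c AND d) = false OR false = false
NOT (a OR (c AND d)) = NOT false = true
NOT (a OR (c AND d)) IMPLIES d = true IMPLIES false = false
d IFF e = false IFF false = true
a IFF d = false IFF false = true
(a IFF d) IMPLIES d = true IMPLIES false = false
e IMPLIES d = false IMPLIES false = true
d XOR e = false XOR false = false
(e IMPLIES d) IFF (d XOR e) = true IFF false = false
NOT ((e IMPLIES d) IFF (d XOR e)) = NOT false = true
((a IFF d) IMPLIES d) IFF NOT ((e IMPLIES d) IFF (d XOR e)) = false IFF true = false
(d IFF e) AND (((a IFF d) IMPLIES d) IFF NOT ((e IMPLIES d) IFF (d XOR e))) = true AND false = false
(NOT (a OR (c AND d)) IMPLIES d) XOR ((d IFF e) AND (((a IFF d) IMPLIES d) IFF NOT ((e IMPLIES d) IFF (d XOR e)))) = false XOR false = false
((NOT (a OR (c AND d)) IMPLIES d) XOR ((d IFF e) AND (((a IFF d) IMPLIES d) IFF NOT ((e IMPLIES d) IFF (d XOR e))))) IMPLIES e = false IMPLIES false = true
c XOR d = true XOR false = true
c IFF (c XOR d) = true IFF true = true
(c IFF (c XOR d)) XOR e = true XOR false = true
(((NOT (a OR (c AND d)) IMPLIES d) XOR ((d IFF e) AND (((a IFF d) IMPLIES d) IFF NOT ((e IMPLIES d) IFF (d XOR e))))) IMPLIES e) IFF ((c IFF (c XOR d)) XOR e) = true IFF true = true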